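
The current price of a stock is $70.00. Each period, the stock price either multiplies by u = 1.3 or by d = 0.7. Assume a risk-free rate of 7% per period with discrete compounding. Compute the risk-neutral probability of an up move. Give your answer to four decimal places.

p = 0.6167

Risk-neutral probability p = (1 + 0.07 − 0.7)/(1.3 − 0.7) = 0.3700/0.6000 = 0.6167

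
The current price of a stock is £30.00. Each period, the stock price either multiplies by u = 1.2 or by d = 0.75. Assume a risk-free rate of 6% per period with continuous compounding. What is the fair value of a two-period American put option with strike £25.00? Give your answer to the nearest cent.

Risk-neutral probability p = (e^0.06 − 0.75)/(1.2 − 0.75) = 0.3118/0.4500 = 0.6930
Terminal stock prices: S_uu = 43.2, S_ud = 27, S_dd = 16.88
Terminal payoffs (K − S): max(-18.2, 0) = 0, max(-2, 0) = 0, max(8.125, 0) = 8.125
Node u (S = 36): continuation = e^(−0.06)·[0.6930·0.0000 + 0.3070·0.0000] = 0.0000; exercise value = 0.0000 ≤ continuation, so V_u = 0.0000
Node d (S = 22.5): continuation = e^(−0.06)·[0.6930·0.0000 + 0.3070·8.1250] = 2.3493; exercise value = 2.5000 > continuation, so V_d = 2.5000 (exercise)
Node 0 (S = 30): continuation = e^(−0.06)·[0.6930·0.0000 + 0.3070·2.5000] = 0.7229; exercise value = 0.0000 ≤ continuation, so V_0 = 0.7229

£0.72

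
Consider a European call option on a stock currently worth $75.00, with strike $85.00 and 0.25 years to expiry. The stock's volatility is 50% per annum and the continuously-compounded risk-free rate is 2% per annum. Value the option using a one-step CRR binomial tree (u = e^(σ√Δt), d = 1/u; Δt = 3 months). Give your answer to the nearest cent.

$5.04

CRR parameters: u = e^(σ√Δt) = e^(0.5·√0.25) = 1.2840, d = 1/u = 0.7788
Per-period rate: rΔt = 0.02·0.25 = 0.005, so R = e^0.005 = 1.0050
Risk-neutral probability p = (e^0.005 − 0.7788)/(1.2840 − 0.7788) = 0.2262/0.5052 = 0.4477
Terminal stock prices: S_u = 96.3, S_d = 58.41
Terminal payoffs (S − K): max(11.3, 0) = 11.3, max(-26.59, 0) = 0
Node 0 (S = 75): V_0 = e^(−0.005)·[0.4477·11.3019 + 0.5523·0.0000] = 5.0351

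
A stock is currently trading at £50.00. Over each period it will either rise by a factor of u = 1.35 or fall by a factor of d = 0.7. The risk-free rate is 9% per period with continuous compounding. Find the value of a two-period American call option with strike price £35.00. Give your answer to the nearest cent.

Risk-neutral probability p = (e^0.09 − 0.7)/(1.35 − 0.7) = 0.3942/0.6500 = 0.6064
Terminal stock prices: S_uu = 91.13, S_ud = 47.25, S_dd = 24.5
Terminal payoffs (S − K): max(56.13, 0) = 56.13, max(12.25, 0) = 12.25, max(-10.5, 0) = 0
Node u (S = 67.5): continuation = e^(−0.09)·[0.6064·56.1250 + 0.3936·12.2500] = 35.5124; exercise value = 32.5000 ≤ continuation, so V_u = 35.5124
Node d (S = 35): continuation = e^(−0.09)·[0.6064·12.2500 + 0.3936·0.0000] = 6.7893; exercise value = 0.0000 ≤ continuation, so V_d = 6.7893
Node 0 (S = 50): continuation = e^(−0.09)·[0.6064·35.5124 + 0.3936·6.7893] = 22.1241; exercise value = 15.0000 ≤ continuation, so V_0 = 22.1241

£22.12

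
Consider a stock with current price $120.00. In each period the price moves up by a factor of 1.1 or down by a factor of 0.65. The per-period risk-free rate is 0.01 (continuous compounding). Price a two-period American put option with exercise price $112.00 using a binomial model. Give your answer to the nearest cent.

Risk-neutral probability p = (e^0.01 − 0.65)/(1.1 − 0.65) = 0.3601/0.4500 = 0.8001
Terminal stock prices: S_uu = 145.2, S_ud = 85.8, S_dd = 50.7
Terminal payoffs (K − S): max(-33.2, 0) = 0, max(26.2, 0) = 26.2, max(61.3, 0) = 61.3
Node u (S = 132): continuation = e^(−0.01)·[0.8001·0.0000 + 0.1999·26.2000] = 5.1850; exercise value = 0.0000 ≤ continuation, so V_u = 5.1850
Node d (S = 78): continuation = e^(−0.01)·[0.8001·26.2000 + 0.1999·61.3000] = 32.8856; exercise value = 34.0000 > continuation, so V_d = 34.0000 (exercise)
Node 0 (S = 120): continuation = e^(−0.01)·[0.8001·5.1850 + 0.1999·34.0000] = 10.8359; exercise value = 0.0000 ≤ continuation, so V_0 = 10.8359

$10.84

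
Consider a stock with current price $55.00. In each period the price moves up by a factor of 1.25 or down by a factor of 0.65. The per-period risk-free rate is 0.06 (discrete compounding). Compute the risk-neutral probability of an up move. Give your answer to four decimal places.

p = 0.6833

Risk-neutral probability p = (1 + 0.06 − 0.65)/(1.25 − 0.65) = 0.4100/0.6000 = 0.6833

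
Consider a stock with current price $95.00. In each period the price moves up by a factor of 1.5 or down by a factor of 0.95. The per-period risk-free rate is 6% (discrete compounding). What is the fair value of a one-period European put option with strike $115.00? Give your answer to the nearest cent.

Risk-neutral probability p = (1 + 0.06 − 0.95)/(1.5 − 0.95) = 0.1100/0.5500 = 0.2000
Terminal stock prices: S_u = 142.5, S_d = 90.25
Terminal payoffs (K − S): max(-27.5, 0) = 0, max(24.75, 0) = 24.75
Node 0 (S = 95): V_0 = 1/1.06·[0.2000·0.0000 + 0.8000·24.7500] = 18.6792

$18.68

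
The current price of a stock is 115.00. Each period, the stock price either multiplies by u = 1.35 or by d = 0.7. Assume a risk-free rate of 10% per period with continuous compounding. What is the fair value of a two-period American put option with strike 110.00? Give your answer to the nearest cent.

10.31

Risk-neutral probability p = (e^0.1 − 0.7)/(1.35 − 0.7) = 0.4052/0.6500 = 0.6233
Terminal stock prices: S_uu = 209.6, S_ud = 108.7, S_dd = 56.35
Terminal payoffs (K − S): max(-99.59, 0) = 0, max(1.325, 0) = 1.325, max(53.65, 0) = 53.65
Node u (S = 155.2): continuation = e^(−0.1)·[0.6233·0.0000 + 0.3767·1.3250] = 0.4516; exercise value = 0.0000 ≤ continuation, so V_u = 0.4516
Node d (S = 80.5): continuation = e^(−0.1)·[0.6233·1.3250 + 0.3767·53.6500] = 19.0321; exercise value = 29.5000 > continuation, so V_d = 29.5000 (exercise)
Node 0 (S = 115): continuation = e^(−0.1)·[0.6233·0.4516 + 0.3767·29.5000] = 10.3088; exercise value = 0.0000 ≤ continuation, so V_0 = 10.3088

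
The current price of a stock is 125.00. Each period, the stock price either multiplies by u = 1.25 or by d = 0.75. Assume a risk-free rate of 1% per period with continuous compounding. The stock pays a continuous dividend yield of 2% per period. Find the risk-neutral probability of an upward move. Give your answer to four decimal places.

Per-period risk-free factor R = e^0.01 = 1.0101; dividend-adjusted growth = e^(0.01−0.02) = 0.9900.
Risk-neutral probability p = (0.9900 − 0.75)/(1.25 − 0.75) = 0.2400/0.5000 = 0.4801

p = 0.4801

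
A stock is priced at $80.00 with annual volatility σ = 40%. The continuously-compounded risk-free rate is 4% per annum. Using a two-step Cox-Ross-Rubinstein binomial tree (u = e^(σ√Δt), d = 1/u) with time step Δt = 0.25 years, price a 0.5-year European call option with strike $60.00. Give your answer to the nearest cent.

$22.91

CRR parameters: u = e^(σ√Δt) = e^(0.4·√0.25) = 1.2214, d = 1/u = 0.8187
Per-period rate: rΔt = 0.04·0.25 = 0.01, so R = e^0.01 = 1.0101
Risk-neutral probability p = (e^0.01 − 0.8187)/(1.2214 − 0.8187) = 0.1913/0.4027 = 0.4751
Terminal stock prices: S_uu = 119.3, S_ud = 80, S_dd = 53.63
Terminal payoffs (S − K): max(59.35, 0) = 59.35, max(20, 0) = 20, max(-6.374, 0) = 0
Node u (S = 97.71): V_u = e^(−0.01)·[0.4751·59.3460 + 0.5249·20.0000] = 38.3092
Node d (S = 65.5): V_d = e^(−0.01)·[0.4751·20.0000 + 0.5249·0.0000] = 9.4079
Node 0 (S = 80): V_0 = e^(−0.01)·[0.4751·38.3092 + 0.5249·9.4079] = 22.9094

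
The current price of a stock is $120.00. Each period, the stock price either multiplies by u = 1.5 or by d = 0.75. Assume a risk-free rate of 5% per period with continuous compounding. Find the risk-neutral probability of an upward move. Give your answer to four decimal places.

p = 0.4017

Risk-neutral probability p = (e^0.05 − 0.75)/(1.5 − 0.75) = 0.3013/0.7500 = 0.4017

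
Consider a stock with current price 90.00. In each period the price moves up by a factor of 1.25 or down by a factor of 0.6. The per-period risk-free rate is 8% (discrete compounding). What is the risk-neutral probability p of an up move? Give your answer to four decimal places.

p = 0.7385

Risk-neutral probability p = (1 + 0.08 − 0.6)/(1.25 − 0.6) = 0.4800/0.6500 = 0.7385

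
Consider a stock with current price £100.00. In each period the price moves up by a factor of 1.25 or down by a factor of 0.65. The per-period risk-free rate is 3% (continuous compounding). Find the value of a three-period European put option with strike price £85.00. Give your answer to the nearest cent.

£10.07

Risk-neutral probability p = (e^0.03 − 0.65)/(1.25 − 0.65) = 0.3805/0.6000 = 0.6341
Terminal stock prices: S_uuu = 195.3, S_uud = 101.6, S_udd = 52.81, S_ddd = 27.46
Terminal payoffs (K − S): max(-110.3, 0) = 0, max(-16.56, 0) = 0, max(32.19, 0) = 32.19, max(57.54, 0) = 57.54
Node uu (S = 156.2): V_uu = e^(−0.03)·[0.6341·0.0000 + 0.3659·0.0000] = 0.0000
Node ud (S = 81.25): V_ud = e^(−0.03)·[0.6341·0.0000 + 0.3659·32.1875] = 11.4296
Node dd (S = 42.25): V_dd = e^(−0.03)·[0.6341·32.1875 + 0.3659·57.5375] = 40.2379
Node u (S = 125): V_u = e^(−0.03)·[0.6341·0.0000 + 0.3659·11.4296] = 4.0586
Node d (S = 65): V_d = e^(−0.03)·[0.6341·11.4296 + 0.3659·40.2379] = 21.3215
Node 0 (S = 100): V_0 = e^(−0.03)·[0.6341·4.0586 + 0.3659·21.3215] = 10.0686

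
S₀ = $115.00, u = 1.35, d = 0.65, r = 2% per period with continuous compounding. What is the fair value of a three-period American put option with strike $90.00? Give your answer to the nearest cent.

Risk-neutral probability p = (e^0.02 − 0.65)/(1.35 − 0.65) = 0.3702/0.7000 = 0.5289
Terminal stock prices: S_uuu = 282.9, S_uud = 136.2, S_udd = 65.59, S_ddd = 31.58
Terminal payoffs (K − S): max(-192.9, 0) = 0, max(-46.23, 0) = 0, max(24.41, 0) = 24.41, max(58.42, 0) = 58.42
Node uu (S = 209.6): continuation = e^(−0.02)·[0.5289·0.0000 + 0.4711·0.0000] = 0.0000; exercise value = 0.0000 ≤ continuation, so V_uu = 0.0000
Node ud (S = 100.9): continuation = e^(−0.02)·[0.5289·0.0000 + 0.4711·24.4069] = 11.2714; exercise value = 0.0000 ≤ continuation, so V_ud = 11.2714
Node dd (S = 48.59): continuation = e^(−0.02)·[0.5289·24.4069 + 0.4711·58.4181] = 39.6304; exercise value = 41.4125 > continuation, so V_dd = 41.4125 (exercise)
Node u (S = 155.2): continuation = e^(−0.02)·[0.5289·0.0000 + 0.4711·11.2714] = 5.2053; exercise value = 0.0000 ≤ continuation, so V_u = 5.2053
Node d (S = 74.75): continuation = e^(−0.02)·[0.5289·11.2714 + 0.4711·41.4125] = 24.9677; exercise value = 15.2500 ≤ continuation, so V_d = 24.9677
Node 0 (S = 115): continuation = e^(−0.02)·[0.5289·5.2053 + 0.4711·24.9677] = 14.2287; exercise value = 0.0000 ≤ continuation, so V_0 = 14.2287

$14.23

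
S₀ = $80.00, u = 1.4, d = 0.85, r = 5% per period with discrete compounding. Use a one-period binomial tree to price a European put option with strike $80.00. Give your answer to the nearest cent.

$7.27

Risk-neutral probability p = (1 + 0.05 − 0.85)/(1.4 − 0.85) = 0.2000/0.5500 = 0.3636
Terminal stock prices: S_u = 112, S_d = 68
Terminal payoffs (K − S): max(-32, 0) = 0, max(12, 0) = 12
Node 0 (S = 80): V_0 = 1/1.05·[0.3636·0.0000 + 0.6364·12.0000] = 7.2727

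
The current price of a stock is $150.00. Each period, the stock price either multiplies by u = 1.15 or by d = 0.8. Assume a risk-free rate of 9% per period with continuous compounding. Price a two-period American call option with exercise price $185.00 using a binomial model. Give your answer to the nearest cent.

$7.89

Risk-neutral probability p = (e^0.09 − 0.8)/(1.15 − 0.8) = 0.2942/0.3500 = 0.8405
Terminal stock prices: S_uu = 198.4, S_ud = 138, S_dd = 96
Terminal payoffs (S − K): max(13.37, 0) = 13.37, max(-47, 0) = 0, max(-89, 0) = 0
Node u (S = 172.5): continuation = e^(−0.09)·[0.8405·13.3750 + 0.1595·0.0000] = 10.2741; exercise value = 0.0000 ≤ continuation, so V_u = 10.2741
Node d (S = 120): continuation = e^(−0.09)·[0.8405·0.0000 + 0.1595·0.0000] = 0.0000; exercise value = 0.0000 ≤ continuation, so V_d = 0.0000
Node 0 (S = 150): continuation = e^(−0.09)·[0.8405·10.2741 + 0.1595·0.0000] = 7.8921; exercise value = 0.0000 ≤ continuation, so V_0 = 7.8921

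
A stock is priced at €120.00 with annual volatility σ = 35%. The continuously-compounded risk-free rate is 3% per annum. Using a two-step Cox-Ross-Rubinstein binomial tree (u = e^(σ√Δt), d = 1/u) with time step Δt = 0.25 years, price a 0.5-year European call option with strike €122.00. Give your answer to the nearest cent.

€10.86

CRR parameters: u = e^(σ√Δt) = e^(0.35·√0.25) = 1.1912, d = 1/u = 0.8395
Per-period rate: rΔt = 0.03·0.25 = 0.0075, so R = e^0.0075 = 1.0075
Risk-neutral probability p = (e^0.0075 − 0.8395)/(1.1912 − 0.8395) = 0.1681/0.3518 = 0.4778
Terminal stock prices: S_uu = 170.3, S_ud = 120, S_dd = 84.56
Terminal payoffs (S − K): max(48.29, 0) = 48.29, max(-2, 0) = 0, max(-37.44, 0) = 0
Node u (S = 142.9): V_u = e^(−0.0075)·[0.4778·48.2881 + 0.5222·0.0000] = 22.8978
Node d (S = 100.7): V_d = e^(−0.0075)·[0.4778·0.0000 + 0.5222·0.0000] = 0.0000
Node 0 (S = 120): V_0 = e^(−0.0075)·[0.4778·22.8978 + 0.5222·0.0000] = 10.8579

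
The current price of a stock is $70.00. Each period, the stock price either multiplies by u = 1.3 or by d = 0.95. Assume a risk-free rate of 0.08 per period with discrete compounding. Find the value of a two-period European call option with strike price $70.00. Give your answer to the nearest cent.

$12.30

Risk-neutral probability p = (1 + 0.08 − 0.95)/(1.3 − 0.95) = 0.1300/0.3500 = 0.3714
Terminal stock prices: S_uu = 118.3, S_ud = 86.45, S_dd = 63.17
Terminal payoffs (S − K): max(48.3, 0) = 48.3, max(16.45, 0) = 16.45, max(-6.825, 0) = 0
Node u (S = 91): V_u = 1/1.08·[0.3714·48.3000 + 0.6286·16.4500] = 26.1852
Node d (S = 66.5): V_d = 1/1.08·[0.3714·16.4500 + 0.6286·0.0000] = 5.6574
Node 0 (S = 70): V_0 = 1/1.08·[0.3714·26.1852 + 0.6286·5.6574] = 12.2982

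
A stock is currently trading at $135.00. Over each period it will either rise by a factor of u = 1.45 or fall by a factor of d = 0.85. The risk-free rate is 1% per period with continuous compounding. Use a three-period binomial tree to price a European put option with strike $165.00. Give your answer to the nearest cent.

$41.25

Risk-neutral probability p = (e^0.01 − 0.85)/(1.45 − 0.85) = 0.1601/0.6000 = 0.2668
Terminal stock prices: S_uuu = 411.6, S_uud = 241.3, S_udd = 141.4, S_ddd = 82.91
Terminal payoffs (K − S): max(-246.6, 0) = 0, max(-76.26, 0) = 0, max(23.57, 0) = 23.57, max(82.09, 0) = 82.09
Node uu (S = 283.8): V_uu = e^(−0.01)·[0.2668·0.0000 + 0.7332·0.0000] = 0.0000
Node ud (S = 166.4): V_ud = e^(−0.01)·[0.2668·0.0000 + 0.7332·23.5706] = 17.1112
Node dd (S = 97.54): V_dd = e^(−0.01)·[0.2668·23.5706 + 0.7332·82.0931] = 65.8207
Node u (S = 195.8): V_u = e^(−0.01)·[0.2668·0.0000 + 0.7332·17.1112] = 12.4219
Node d (S = 114.8): V_d = e^(−0.01)·[0.2668·17.1112 + 0.7332·65.8207] = 52.3018
Node 0 (S = 135): V_0 = e^(−0.01)·[0.2668·12.4219 + 0.7332·52.3018] = 41.2493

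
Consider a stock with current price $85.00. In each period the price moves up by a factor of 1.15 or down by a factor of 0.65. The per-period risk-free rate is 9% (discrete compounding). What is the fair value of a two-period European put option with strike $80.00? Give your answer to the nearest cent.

Risk-neutral probability p = (1 + 0.09 − 0.65)/(1.15 − 0.65) = 0.4400/0.5000 = 0.8800
Terminal stock prices: S_uu = 112.4, S_ud = 63.54, S_dd = 35.91
Terminal payoffs (K − S): max(-32.41, 0) = 0, max(16.46, 0) = 16.46, max(44.09, 0) = 44.09
Node u (S = 97.75): V_u = 1/1.09·[0.8800·0.0000 + 0.1200·16.4625] = 1.8124
Node d (S = 55.25): V_d = 1/1.09·[0.8800·16.4625 + 0.1200·44.0875] = 18.1445
Node 0 (S = 85): V_0 = 1/1.09·[0.8800·1.8124 + 0.1200·18.1445] = 3.4608

$3.46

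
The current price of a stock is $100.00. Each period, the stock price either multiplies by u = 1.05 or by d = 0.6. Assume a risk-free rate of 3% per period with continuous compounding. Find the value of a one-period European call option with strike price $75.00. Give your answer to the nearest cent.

Risk-neutral probability p = (e^0.03 − 0.6)/(1.05 − 0.6) = 0.4305/0.4500 = 0.9566
Terminal stock prices: S_u = 105, S_d = 60
Terminal payoffs (S − K): max(30, 0) = 30, max(-15, 0) = 0
Node 0 (S = 100): V_0 = e^(−0.03)·[0.9566·30.0000 + 0.0434·0.0000] = 27.8488

$27.85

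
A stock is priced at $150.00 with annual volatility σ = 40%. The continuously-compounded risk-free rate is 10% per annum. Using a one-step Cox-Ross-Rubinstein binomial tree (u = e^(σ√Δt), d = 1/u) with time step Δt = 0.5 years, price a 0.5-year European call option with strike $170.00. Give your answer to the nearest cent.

$14.34

CRR parameters: u = e^(σ√Δt) = e^(0.4·√0.5) = 1.3269, d = 1/u = 0.7536
Per-period rate: rΔt = 0.1·0.5 = 0.05, so R = e^0.05 = 1.0513
Risk-neutral probability p = (e^0.05 − 0.7536)/(1.3269 − 0.7536) = 0.2976/0.5733 = 0.5192
Terminal stock prices: S_u = 199, S_d = 113
Terminal payoffs (S − K): max(29.03, 0) = 29.03, max(-56.95, 0) = 0
Node 0 (S = 150): V_0 = e^(−0.05)·[0.5192·29.0345 + 0.4808·0.0000] = 14.3394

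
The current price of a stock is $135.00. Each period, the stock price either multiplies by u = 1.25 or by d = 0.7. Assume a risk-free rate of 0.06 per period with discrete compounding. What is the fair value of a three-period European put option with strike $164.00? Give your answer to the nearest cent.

Risk-neutral probability p = (1 + 0.06 − 0.7)/(1.25 − 0.7) = 0.3600/0.5500 = 0.6545
Terminal stock prices: S_uuu = 263.7, S_uud = 147.7, S_udd = 82.69, S_ddd = 46.3
Terminal payoffs (K − S): max(-99.67, 0) = 0, max(16.34, 0) = 16.34, max(81.31, 0) = 81.31, max(117.7, 0) = 117.7
Node uu (S = 210.9): V_uu = 1/1.06·[0.6545·0.0000 + 0.3455·16.3438] = 5.3264
Node ud (S = 118.1): V_ud = 1/1.06·[0.6545·16.3438 + 0.3455·81.3125] = 36.5920
Node dd (S = 66.15): V_dd = 1/1.06·[0.6545·81.3125 + 0.3455·117.6950] = 88.5670
Node u (S = 168.8): V_u = 1/1.06·[0.6545·5.3264 + 0.3455·36.5920] = 15.2144
Node d (S = 94.5): V_d = 1/1.06·[0.6545·36.5920 + 0.3455·88.5670] = 51.4594
Node 0 (S = 135): V_0 = 1/1.06·[0.6545·15.2144 + 0.3455·51.4594] = 26.1655

$26.17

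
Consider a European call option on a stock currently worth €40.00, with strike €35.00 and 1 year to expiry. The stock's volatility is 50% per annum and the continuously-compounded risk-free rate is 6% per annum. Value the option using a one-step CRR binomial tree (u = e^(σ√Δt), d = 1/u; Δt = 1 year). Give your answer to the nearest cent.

CRR parameters: u = e^(σ√Δt) = e^(0.5·√1) = 1.6487, d = 1/u = 0.6065
Per-period rate: rΔt = 0.06·1 = 0.06, so R = e^0.06 = 1.0618
Risk-neutral probability p = (e^0.06 − 0.6065)/(1.6487 − 0.6065) = 0.4553/1.0422 = 0.4369
Terminal stock prices: S_u = 65.95, S_d = 24.26
Terminal payoffs (S − K): max(30.95, 0) = 30.95, max(-10.74, 0) = 0
Node 0 (S = 40): V_0 = e^(−0.06)·[0.4369·30.9489 + 0.5631·0.0000] = 12.7334

€12.73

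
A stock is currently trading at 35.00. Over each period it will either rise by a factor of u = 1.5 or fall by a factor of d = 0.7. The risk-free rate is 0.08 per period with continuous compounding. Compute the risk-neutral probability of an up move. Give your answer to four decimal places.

Risk-neutral probability p = (e^0.08 − 0.7)/(1.5 − 0.7) = 0.3833/0.8000 = 0.4791

p = 0.4791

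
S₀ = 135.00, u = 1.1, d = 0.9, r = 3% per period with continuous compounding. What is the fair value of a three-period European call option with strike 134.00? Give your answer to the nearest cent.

16.87

Risk-neutral probability p = (e^0.03 − 0.9)/(1.1 − 0.9) = 0.1305/0.2000 = 0.6523
Terminal stock prices: S_uuu = 179.7, S_uud = 147, S_udd = 120.3, S_ddd = 98.42
Terminal payoffs (S − K): max(45.69, 0) = 45.69, max(13.02, 0) = 13.02, max(-13.71, 0) = 0, max(-35.58, 0) = 0
Node uu (S = 163.4): V_uu = e^(−0.03)·[0.6523·45.6850 + 0.3477·13.0150] = 33.3103
Node ud (S = 133.7): V_ud = e^(−0.03)·[0.6523·13.0150 + 0.3477·0.0000] = 8.2384
Node dd (S = 109.4): V_dd = e^(−0.03)·[0.6523·0.0000 + 0.3477·0.0000] = 0.0000
Node u (S = 148.5): V_u = e^(−0.03)·[0.6523·33.3103 + 0.3477·8.2384] = 23.8653
Node d (S = 121.5): V_d = e^(−0.03)·[0.6523·8.2384 + 0.3477·0.0000] = 5.2149
Node 0 (S = 135): V_0 = e^(−0.03)·[0.6523·23.8653 + 0.3477·5.2149] = 16.8664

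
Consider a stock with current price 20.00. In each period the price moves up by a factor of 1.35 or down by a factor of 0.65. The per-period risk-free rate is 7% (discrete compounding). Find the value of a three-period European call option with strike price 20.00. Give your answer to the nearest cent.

6.45

Risk-neutral probability p = (1 + 0.07 − 0.65)/(1.35 − 0.65) = 0.4200/0.7000 = 0.6000
Terminal stock prices: S_uuu = 49.21, S_uud = 23.69, S_udd = 11.41, S_ddd = 5.492
Terminal payoffs (S − K): max(29.21, 0) = 29.21, max(3.693, 0) = 3.693, max(-8.592, 0) = 0, max(-14.51, 0) = 0
Node uu (S = 36.45): V_uu = 1/1.07·[0.6000·29.2075 + 0.4000·3.6925] = 17.7584
Node ud (S = 17.55): V_ud = 1/1.07·[0.6000·3.6925 + 0.4000·0.0000] = 2.0706
Node dd (S = 8.45): V_dd = 1/1.07·[0.6000·0.0000 + 0.4000·0.0000] = 0.0000
Node u (S = 27): V_u = 1/1.07·[0.6000·17.7584 + 0.4000·2.0706] = 10.7320
Node d (S = 13): V_d = 1/1.07·[0.6000·2.0706 + 0.4000·0.0000] = 1.1611
Node 0 (S = 20): V_0 = 1/1.07·[0.6000·10.7320 + 0.4000·1.1611] = 6.4520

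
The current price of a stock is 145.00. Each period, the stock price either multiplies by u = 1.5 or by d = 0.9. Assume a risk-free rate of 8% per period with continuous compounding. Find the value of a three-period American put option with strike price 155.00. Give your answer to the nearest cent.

Risk-neutral probability p = (e^0.08 − 0.9)/(1.5 − 0.9) = 0.1833/0.6000 = 0.3055
Terminal stock prices: S_uuu = 489.4, S_uud = 293.6, S_udd = 176.2, S_ddd = 105.7
Terminal payoffs (K − S): max(-334.4, 0) = 0, max(-138.6, 0) = 0, max(-21.18, 0) = 0, max(49.29, 0) = 49.29
Node uu (S = 326.2): continuation = e^(−0.08)·[0.3055·0.0000 + 0.6945·0.0000] = 0.0000; exercise value = 0.0000 ≤ continuation, so V_uu = 0.0000
Node ud (S = 195.8): continuation = e^(−0.08)·[0.3055·0.0000 + 0.6945·0.0000] = 0.0000; exercise value = 0.0000 ≤ continuation, so V_ud = 0.0000
Node dd (S = 117.5): continuation = e^(−0.08)·[0.3055·0.0000 + 0.6945·49.2950] = 31.6042; exercise value = 37.5500 > continuation, so V_dd = 37.5500 (exercise)
Node u (S = 217.5): continuation = e^(−0.08)·[0.3055·0.0000 + 0.6945·0.0000] = 0.0000; exercise value = 0.0000 ≤ continuation, so V_u = 0.0000
Node d (S = 130.5): continuation = e^(−0.08)·[0.3055·0.0000 + 0.6945·37.5500] = 24.0742; exercise value = 24.5000 > continuation, so V_d = 24.5000 (exercise)
Node 0 (S = 145): continuation = e^(−0.08)·[0.3055·0.0000 + 0.6945·24.5000] = 15.7075; exercise value = 10.0000 ≤ continuation, so V_0 = 15.7075

15.71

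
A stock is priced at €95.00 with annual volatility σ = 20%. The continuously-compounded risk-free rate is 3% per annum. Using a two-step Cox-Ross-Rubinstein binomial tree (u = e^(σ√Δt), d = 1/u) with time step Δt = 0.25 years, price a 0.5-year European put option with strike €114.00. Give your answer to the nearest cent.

CRR parameters: u = e^(σ√Δt) = e^(0.2·√0.25) = 1.1052, d = 1/u = 0.9048
Per-period rate: rΔt = 0.03·0.25 = 0.0075, so R = e^0.0075 = 1.0075
Risk-neutral probability p = (e^0.0075 − 0.9048)/(1.1052 − 0.9048) = 0.1027/0.2003 = 0.5126
Terminal stock prices: S_uu = 116, S_ud = 95, S_dd = 77.78
Terminal payoffs (K − S): max(-2.033, 0) = 0, max(19, 0) = 19, max(36.22, 0) = 36.22
Node u (S = 105): V_u = e^(−0.0075)·[0.5126·0.0000 + 0.4874·19.0000] = 9.1914
Node d (S = 85.96): V_d = e^(−0.0075)·[0.5126·19.0000 + 0.4874·36.2206] = 27.1886
Node 0 (S = 95): V_0 = e^(−0.0075)·[0.5126·9.1914 + 0.4874·27.1886] = 17.8291

€17.83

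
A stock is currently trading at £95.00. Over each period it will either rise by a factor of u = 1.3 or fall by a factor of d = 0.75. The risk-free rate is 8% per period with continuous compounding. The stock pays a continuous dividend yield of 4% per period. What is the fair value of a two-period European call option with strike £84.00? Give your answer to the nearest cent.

Per-period risk-free factor R = e^0.08 = 1.0833; dividend-adjusted growth = e^(0.08−0.04) = 1.0408.
Risk-neutral probability p = (1.0408 − 0.75)/(1.3 − 0.75) = 0.2908/0.5500 = 0.5287
Terminal stock prices: S_uu = 160.6, S_ud = 92.62, S_dd = 53.44
Terminal payoffs (S − K): max(76.55, 0) = 76.55, max(8.625, 0) = 8.625, max(-30.56, 0) = 0
Node u (S = 123.5): V_u = e^(−0.08)·[0.5287·76.5500 + 0.4713·8.6250] = 41.1157
Node d (S = 71.25): V_d = e^(−0.08)·[0.5287·8.6250 + 0.4713·0.0000] = 4.2098
Node 0 (S = 95): V_0 = e^(−0.08)·[0.5287·41.1157 + 0.4713·4.2098] = 21.8997

£21.90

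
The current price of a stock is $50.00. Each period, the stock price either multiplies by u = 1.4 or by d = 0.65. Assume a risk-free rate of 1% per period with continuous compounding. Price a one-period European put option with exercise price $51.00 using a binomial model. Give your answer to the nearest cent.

Risk-neutral probability p = (e^0.01 − 0.65)/(1.4 − 0.65) = 0.3601/0.7500 = 0.4801
Terminal stock prices: S_u = 70, S_d = 32.5
Terminal payoffs (K − S): max(-19, 0) = 0, max(18.5, 0) = 18.5
Node 0 (S = 50): V_0 = e^(−0.01)·[0.4801·0.0000 + 0.5199·18.5000] = 9.5231

$9.52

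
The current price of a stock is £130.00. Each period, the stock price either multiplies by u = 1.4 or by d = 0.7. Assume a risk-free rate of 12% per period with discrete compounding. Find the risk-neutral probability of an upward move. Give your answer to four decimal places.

Risk-neutral probability p = (1 + 0.12 − 0.7)/(1.4 − 0.7) = 0.4200/0.7000 = 0.6000

p = 0.6000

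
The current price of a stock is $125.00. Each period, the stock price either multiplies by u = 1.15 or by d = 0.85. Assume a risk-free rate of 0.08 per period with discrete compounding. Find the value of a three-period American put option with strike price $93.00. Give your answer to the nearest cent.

$0.16

Risk-neutral probability p = (1 + 0.08 − 0.85)/(1.15 − 0.85) = 0.2300/0.3000 = 0.7667
Terminal stock prices: S_uuu = 190.1, S_uud = 140.5, S_udd = 103.9, S_ddd = 76.77
Terminal payoffs (K − S): max(-97.11, 0) = 0, max(-47.52, 0) = 0, max(-10.86, 0) = 0, max(16.23, 0) = 16.23
Node uu (S = 165.3): continuation = 1/1.08·[0.7667·0.0000 + 0.2333·0.0000] = 0.0000; exercise value = 0.0000 ≤ continuation, so V_uu = 0.0000
Node ud (S = 122.2): continuation = 1/1.08·[0.7667·0.0000 + 0.2333·0.0000] = 0.0000; exercise value = 0.0000 ≤ continuation, so V_ud = 0.0000
Node dd (S = 90.31): continuation = 1/1.08·[0.7667·0.0000 + 0.2333·16.2344] = 3.5074; exercise value = 2.6875 ≤ continuation, so V_dd = 3.5074
Node u (S = 143.8): continuation = 1/1.08·[0.7667·0.0000 + 0.2333·0.0000] = 0.0000; exercise value = 0.0000 ≤ continuation, so V_u = 0.0000
Node d (S = 106.2): continuation = 1/1.08·[0.7667·0.0000 + 0.2333·3.5074] = 0.7578; exercise value = 0.0000 ≤ continuation, so V_d = 0.7578
Node 0 (S = 125): continuation = 1/1.08·[0.7667·0.0000 + 0.2333·0.7578] = 0.1637; exercise value = 0.0000 ≤ continuation, so V_0 = 0.1637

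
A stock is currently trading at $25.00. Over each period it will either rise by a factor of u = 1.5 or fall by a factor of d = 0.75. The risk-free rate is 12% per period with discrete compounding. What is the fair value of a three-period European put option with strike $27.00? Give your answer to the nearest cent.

$3.12

Risk-neutral probability p = (1 + 0.12 − 0.75)/(1.5 − 0.75) = 0.3700/0.7500 = 0.4933
Terminal stock prices: S_uuu = 84.38, S_uud = 42.19, S_udd = 21.09, S_ddd = 10.55
Terminal payoffs (K − S): max(-57.38, 0) = 0, max(-15.19, 0) = 0, max(5.906, 0) = 5.906, max(16.45, 0) = 16.45
Node uu (S = 56.25): V_uu = 1/1.12·[0.4933·0.0000 + 0.5067·0.0000] = 0.0000
Node ud (S = 28.12): V_ud = 1/1.12·[0.4933·0.0000 + 0.5067·5.9062] = 2.6719
Node dd (S = 14.06): V_dd = 1/1.12·[0.4933·5.9062 + 0.5067·16.4531] = 10.0446
Node u (S = 37.5): V_u = 1/1.12·[0.4933·0.0000 + 0.5067·2.6719] = 1.2087
Node d (S = 18.75): V_d = 1/1.12·[0.4933·2.6719 + 0.5067·10.0446] = 5.7209
Node 0 (S = 25): V_0 = 1/1.12·[0.4933·1.2087 + 0.5067·5.7209] = 3.1204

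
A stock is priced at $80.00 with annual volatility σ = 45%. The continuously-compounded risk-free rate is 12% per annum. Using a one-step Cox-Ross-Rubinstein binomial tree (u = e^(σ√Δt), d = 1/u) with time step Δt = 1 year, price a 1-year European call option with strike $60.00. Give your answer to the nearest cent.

CRR parameters: u = e^(σ√Δt) = e^(0.45·√1) = 1.5683, d = 1/u = 0.6376
Per-period rate: rΔt = 0.12·1 = 0.12, so R = e^0.12 = 1.1275
Risk-neutral probability p = (e^0.12 − 0.6376)/(1.5683 − 0.6376) = 0.4899/0.9307 = 0.5264
Terminal stock prices: S_u = 125.5, S_d = 51.01
Terminal payoffs (S − K): max(65.46, 0) = 65.46, max(-8.99, 0) = 0
Node 0 (S = 80): V_0 = e^(−0.12)·[0.5264·65.4650 + 0.4736·0.0000] = 30.5612

$30.56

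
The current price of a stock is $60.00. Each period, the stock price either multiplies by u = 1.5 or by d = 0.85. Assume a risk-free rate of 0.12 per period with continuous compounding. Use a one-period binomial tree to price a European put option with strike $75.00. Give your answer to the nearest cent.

Risk-neutral probability p = (e^0.12 − 0.85)/(1.5 − 0.85) = 0.2775/0.6500 = 0.4269
Terminal stock prices: S_u = 90, S_d = 51
Terminal payoffs (K − S): max(-15, 0) = 0, max(24, 0) = 24
Node 0 (S = 60): V_0 = e^(−0.12)·[0.4269·0.0000 + 0.5731·24.0000] = 12.1987

$12.20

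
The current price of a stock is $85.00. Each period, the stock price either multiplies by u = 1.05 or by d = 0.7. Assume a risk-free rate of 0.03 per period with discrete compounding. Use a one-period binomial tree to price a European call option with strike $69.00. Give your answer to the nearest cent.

Risk-neutral probability p = (1 + 0.03 − 0.7)/(1.05 − 0.7) = 0.3300/0.3500 = 0.9429
Terminal stock prices: S_u = 89.25, S_d = 59.5
Terminal payoffs (S − K): max(20.25, 0) = 20.25, max(-9.5, 0) = 0
Node 0 (S = 85): V_0 = 1/1.03·[0.9429·20.2500 + 0.0571·0.0000] = 18.5368

$18.54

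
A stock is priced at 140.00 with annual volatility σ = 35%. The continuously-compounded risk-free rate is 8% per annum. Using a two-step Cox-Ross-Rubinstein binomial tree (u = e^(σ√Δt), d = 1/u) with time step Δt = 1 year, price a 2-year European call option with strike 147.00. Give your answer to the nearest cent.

CRR parameters: u = e^(σ√Δt) = e^(0.35·√1) = 1.4191, d = 1/u = 0.7047
Per-period rate: rΔt = 0.08·1 = 0.08, so R = e^0.08 = 1.0833
Risk-neutral probability p = (e^0.08 − 0.7047)/(1.4191 − 0.7047) = 0.3786/0.7144 = 0.5300
Terminal stock prices: S_uu = 281.9, S_ud = 140, S_dd = 69.52
Terminal payoffs (S − K): max(134.9, 0) = 134.9, max(-7, 0) = 0, max(-77.48, 0) = 0
Node u (S = 198.7): V_u = e^(−0.08)·[0.5300·134.9254 + 0.4700·0.0000] = 66.0086
Node d (S = 98.66): V_d = e^(−0.08)·[0.5300·0.0000 + 0.4700·0.0000] = 0.0000
Node 0 (S = 140): V_0 = e^(−0.08)·[0.5300·66.0086 + 0.4700·0.0000] = 32.2929

32.29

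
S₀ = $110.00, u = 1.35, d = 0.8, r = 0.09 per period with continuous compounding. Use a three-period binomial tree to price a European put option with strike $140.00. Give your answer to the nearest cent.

$18.34

Risk-neutral probability p = (e^0.09 − 0.8)/(1.35 − 0.8) = 0.2942/0.5500 = 0.5349
Terminal stock prices: S_uuu = 270.6, S_uud = 160.4, S_udd = 95.04, S_ddd = 56.32
Terminal payoffs (K − S): max(-130.6, 0) = 0, max(-20.38, 0) = 0, max(44.96, 0) = 44.96, max(83.68, 0) = 83.68
Node uu (S = 200.5): V_uu = e^(−0.09)·[0.5349·0.0000 + 0.4651·0.0000] = 0.0000
Node ud (S = 118.8): V_ud = e^(−0.09)·[0.5349·0.0000 + 0.4651·44.9600] = 19.1127
Node dd (S = 70.4): V_dd = e^(−0.09)·[0.5349·44.9600 + 0.4651·83.6800] = 57.5504
Node u (S = 148.5): V_u = e^(−0.09)·[0.5349·0.0000 + 0.4651·19.1127] = 8.1249
Node d (S = 88): V_d = e^(−0.09)·[0.5349·19.1127 + 0.4651·57.5504] = 33.8077
Node 0 (S = 110): V_0 = e^(−0.09)·[0.5349·8.1249 + 0.4651·33.8077] = 18.3434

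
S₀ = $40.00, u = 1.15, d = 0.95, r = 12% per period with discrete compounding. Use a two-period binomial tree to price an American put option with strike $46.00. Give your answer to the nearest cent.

Risk-neutral probability p = (1 + 0.12 − 0.95)/(1.15 − 0.95) = 0.1700/0.2000 = 0.8500
Terminal stock prices: S_uu = 52.9, S_ud = 43.7, S_dd = 36.1
Terminal payoffs (K − S): max(-6.9, 0) = 0, max(2.3, 0) = 2.3, max(9.9, 0) = 9.9
Node u (S = 46): continuation = 1/1.12·[0.8500·0.0000 + 0.1500·2.3000] = 0.3080; exercise value = 0.0000 ≤ continuation, so V_u = 0.3080
Node d (S = 38): continuation = 1/1.12·[0.8500·2.3000 + 0.1500·9.9000] = 3.0714; exercise value = 8.0000 > continuation, so V_d = 8.0000 (exercise)
Node 0 (S = 40): continuation = 1/1.12·[0.8500·0.3080 + 0.1500·8.0000] = 1.3052; exercise value = 6.0000 > continuation, so V_0 = 6.0000 (exercise)

$6.00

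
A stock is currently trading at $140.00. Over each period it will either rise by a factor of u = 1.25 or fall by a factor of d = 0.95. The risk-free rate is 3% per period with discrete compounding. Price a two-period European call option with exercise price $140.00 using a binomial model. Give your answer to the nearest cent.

$14.96

Risk-neutral probability p = (1 + 0.03 − 0.95)/(1.25 − 0.95) = 0.0800/0.3000 = 0.2667
Terminal stock prices: S_uu = 218.8, S_ud = 166.2, S_dd = 126.3
Terminal payoffs (S − K): max(78.75, 0) = 78.75, max(26.25, 0) = 26.25, max(-13.65, 0) = 0
Node u (S = 175): V_u = 1/1.03·[0.2667·78.7500 + 0.7333·26.2500] = 39.0777
Node d (S = 133): V_d = 1/1.03·[0.2667·26.2500 + 0.7333·0.0000] = 6.7961
Node 0 (S = 140): V_0 = 1/1.03·[0.2667·39.0777 + 0.7333·6.7961] = 14.9559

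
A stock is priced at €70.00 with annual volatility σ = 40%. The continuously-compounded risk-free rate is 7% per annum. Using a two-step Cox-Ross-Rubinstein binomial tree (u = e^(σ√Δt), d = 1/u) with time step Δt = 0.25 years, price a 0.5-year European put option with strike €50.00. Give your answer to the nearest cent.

CRR parameters: u = e^(σ√Δt) = e^(0.4·√0.25) = 1.2214, d = 1/u = 0.8187
Per-period rate: rΔt = 0.07·0.25 = 0.0175, so R = e^0.0175 = 1.0177
Risk-neutral probability p = (e^0.0175 − 0.8187)/(1.2214 − 0.8187) = 0.1989/0.4027 = 0.4940
Terminal stock prices: S_uu = 104.4, S_ud = 70, S_dd = 46.92
Terminal payoffs (K − S): max(-54.43, 0) = 0, max(-20, 0) = 0, max(3.078, 0) = 3.078
Node u (S = 85.5): V_u = e^(−0.0175)·[0.4940·0.0000 + 0.5060·0.0000] = 0.0000
Node d (S = 57.31): V_d = e^(−0.0175)·[0.4940·0.0000 + 0.5060·3.0776] = 1.5302
Node 0 (S = 70): V_0 = e^(−0.0175)·[0.4940·0.0000 + 0.5060·1.5302] = 0.7608

€0.76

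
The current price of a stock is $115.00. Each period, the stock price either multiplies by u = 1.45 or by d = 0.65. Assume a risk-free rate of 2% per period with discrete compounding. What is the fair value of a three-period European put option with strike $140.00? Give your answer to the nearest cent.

Risk-neutral probability p = (1 + 0.02 − 0.65)/(1.45 − 0.65) = 0.3700/0.8000 = 0.4625
Terminal stock prices: S_uuu = 350.6, S_uud = 157.2, S_udd = 70.45, S_ddd = 31.58
Terminal payoffs (K − S): max(-210.6, 0) = 0, max(-17.16, 0) = 0, max(69.55, 0) = 69.55, max(108.4, 0) = 108.4
Node uu (S = 241.8): V_uu = 1/1.02·[0.4625·0.0000 + 0.5375·0.0000] = 0.0000
Node ud (S = 108.4): V_ud = 1/1.02·[0.4625·0.0000 + 0.5375·69.5481] = 36.6491
Node dd (S = 48.59): V_dd = 1/1.02·[0.4625·69.5481 + 0.5375·108.4181] = 88.6674
Node u (S = 166.8): V_u = 1/1.02·[0.4625·0.0000 + 0.5375·36.6491] = 19.3127
Node d (S = 74.75): V_d = 1/1.02·[0.4625·36.6491 + 0.5375·88.6674] = 63.3421
Node 0 (S = 115): V_0 = 1/1.02·[0.4625·19.3127 + 0.5375·63.3421] = 42.1358

$42.14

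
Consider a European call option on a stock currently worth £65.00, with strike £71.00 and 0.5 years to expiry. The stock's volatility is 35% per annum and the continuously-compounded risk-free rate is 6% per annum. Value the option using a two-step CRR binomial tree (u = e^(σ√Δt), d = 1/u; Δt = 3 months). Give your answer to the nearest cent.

£5.14

CRR parameters: u = e^(σ√Δt) = e^(0.35·√0.25) = 1.1912, d = 1/u = 0.8395
Per-period rate: rΔt = 0.06·0.25 = 0.015, so R = e^0.015 = 1.0151
Risk-neutral probability p = (e^0.015 − 0.8395)/(1.1912 − 0.8395) = 0.1757/0.3518 = 0.4993
Terminal stock prices: S_uu = 92.24, S_ud = 65, S_dd = 45.8
Terminal payoffs (S − K): max(21.24, 0) = 21.24, max(-6, 0) = 0, max(-25.2, 0) = 0
Node u (S = 77.43): V_u = e^(−0.015)·[0.4993·21.2394 + 0.5007·0.0000] = 10.4474
Node d (S = 54.56): V_d = e^(−0.015)·[0.4993·0.0000 + 0.5007·0.0000] = 0.0000
Node 0 (S = 65): V_0 = e^(−0.015)·[0.4993·10.4474 + 0.5007·0.0000] = 5.1390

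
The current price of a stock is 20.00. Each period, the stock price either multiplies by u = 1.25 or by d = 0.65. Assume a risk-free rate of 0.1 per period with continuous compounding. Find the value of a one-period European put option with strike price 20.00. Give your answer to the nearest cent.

1.53

Risk-neutral probability p = (e^0.1 − 0.65)/(1.25 − 0.65) = 0.4552/0.6000 = 0.7586
Terminal stock prices: S_u = 25, S_d = 13
Terminal payoffs (K − S): max(-5, 0) = 0, max(7, 0) = 7
Node 0 (S = 20): V_0 = e^(−0.1)·[0.7586·0.0000 + 0.2414·7.0000] = 1.5289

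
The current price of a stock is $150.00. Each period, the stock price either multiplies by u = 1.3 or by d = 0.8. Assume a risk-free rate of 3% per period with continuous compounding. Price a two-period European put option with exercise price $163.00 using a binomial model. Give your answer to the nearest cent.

Risk-neutral probability p = (e^0.03 − 0.8)/(1.3 − 0.8) = 0.2305/0.5000 = 0.4609
Terminal stock prices: S_uu = 253.5, S_ud = 156, S_dd = 96
Terminal payoffs (K − S): max(-90.5, 0) = 0, max(7, 0) = 7, max(67, 0) = 67
Node u (S = 195): V_u = e^(−0.03)·[0.4609·0.0000 + 0.5391·7.0000] = 3.6621
Node d (S = 120): V_d = e^(−0.03)·[0.4609·7.0000 + 0.5391·67.0000] = 38.1826
Node 0 (S = 150): V_0 = e^(−0.03)·[0.4609·3.6621 + 0.5391·38.1826] = 21.6136

$21.61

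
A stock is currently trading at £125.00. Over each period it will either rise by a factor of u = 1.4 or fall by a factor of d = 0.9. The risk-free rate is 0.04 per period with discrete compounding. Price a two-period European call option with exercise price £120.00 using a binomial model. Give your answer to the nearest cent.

£23.04

Risk-neutral probability p = (1 + 0.04 − 0.9)/(1.4 − 0.9) = 0.1400/0.5000 = 0.2800
Terminal stock prices: S_uu = 245, S_ud = 157.5, S_dd = 101.2
Terminal payoffs (S − K): max(125, 0) = 125, max(37.5, 0) = 37.5, max(-18.75, 0) = 0
Node u (S = 175): V_u = 1/1.04·[0.2800·125.0000 + 0.7200·37.5000] = 59.6154
Node d (S = 112.5): V_d = 1/1.04·[0.2800·37.5000 + 0.7200·0.0000] = 10.0962
Node 0 (S = 125): V_0 = 1/1.04·[0.2800·59.6154 + 0.7200·10.0962] = 23.0399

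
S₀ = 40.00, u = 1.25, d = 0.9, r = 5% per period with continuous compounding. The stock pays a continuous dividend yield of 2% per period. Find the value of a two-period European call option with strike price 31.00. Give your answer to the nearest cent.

10.38

Per-period risk-free factor R = e^0.05 = 1.0513; dividend-adjusted growth = e^(0.05−0.02) = 1.0305.
Risk-neutral probability p = (1.0305 − 0.9)/(1.25 − 0.9) = 0.1305/0.3500 = 0.3727
Terminal stock prices: S_uu = 62.5, S_ud = 45, S_dd = 32.4
Terminal payoffs (S − K): max(31.5, 0) = 31.5, max(14, 0) = 14, max(1.4, 0) = 1.4
Node u (S = 50): V_u = e^(−0.05)·[0.3727·31.5000 + 0.6273·14.0000] = 19.5218
Node d (S = 36): V_d = e^(−0.05)·[0.3727·14.0000 + 0.6273·1.4000] = 5.7990
Node 0 (S = 40): V_0 = e^(−0.05)·[0.3727·19.5218 + 0.6273·5.7990] = 10.3816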